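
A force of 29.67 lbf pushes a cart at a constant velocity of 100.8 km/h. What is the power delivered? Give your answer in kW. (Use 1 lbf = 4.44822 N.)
Convert to SI: F = 131.979 N, v = 28.0 m/s
P = Fv = (131.979)(28.0) = 3695.4 W = 3.695 kW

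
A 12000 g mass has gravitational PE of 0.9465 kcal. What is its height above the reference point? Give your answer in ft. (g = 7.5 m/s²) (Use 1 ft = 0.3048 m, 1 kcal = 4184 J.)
Convert to SI: m = 12.0 kg, PE = 3960.16 J
h = PE/(mg) = 3960.16/(12.0·7.5) = 44.0017 m = 144.4 ft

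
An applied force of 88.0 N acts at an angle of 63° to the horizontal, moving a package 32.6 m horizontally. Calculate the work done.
W = F·d·cosθ = (88.0)(32.6)cos(63°) = 1302 J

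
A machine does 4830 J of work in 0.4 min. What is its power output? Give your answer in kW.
Convert to SI: W = 4830.0 J, t = 24.0 s
P = W/t = 4830.0/24.0 = 201.25 W = 0.2013 kW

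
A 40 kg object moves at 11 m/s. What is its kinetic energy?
KE = ½mv² = ½(40)(11)² = 2420.0 J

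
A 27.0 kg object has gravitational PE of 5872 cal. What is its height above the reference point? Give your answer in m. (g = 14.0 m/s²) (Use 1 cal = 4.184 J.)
Convert to SI: m = 27.0 kg, PE = 24568.4 J
h = PE/(mg) = 24568.4/(27.0·14.0) = 65.0 m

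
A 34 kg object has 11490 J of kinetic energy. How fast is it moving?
v = √(2·KE/m) = √(2·11490/34) = 26.0 m/s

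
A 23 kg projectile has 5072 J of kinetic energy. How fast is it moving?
v = √(2·KE/m) = √(2·5072/23) = 21.0 m/s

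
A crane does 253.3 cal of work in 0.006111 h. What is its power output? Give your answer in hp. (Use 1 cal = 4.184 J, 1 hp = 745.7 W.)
Convert to SI: W = 1059.81 J, t = 21.9996 s
P = W/t = 1059.81/21.9996 = 48.1739 W = 0.0646 hp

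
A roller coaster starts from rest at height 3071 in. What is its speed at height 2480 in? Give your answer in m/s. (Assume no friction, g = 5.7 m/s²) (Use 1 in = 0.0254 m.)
Convert to SI: h₁−h₂ = 15.0114 m
mgh₁ = mgh₂ + ½mv² ⇒ v = √(2g(h₁−h₂)) = √(2·5.7·15.0114) = 13.08 m/s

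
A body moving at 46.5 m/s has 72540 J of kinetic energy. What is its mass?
m = 2·KE/v² = 2·72540/(46.5)² = 67.1 kg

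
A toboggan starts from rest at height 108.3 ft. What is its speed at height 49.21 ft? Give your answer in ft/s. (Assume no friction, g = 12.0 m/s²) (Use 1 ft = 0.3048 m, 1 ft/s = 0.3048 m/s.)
Convert to SI: h₁−h₂ = 18.0106 m
mgh₁ = mgh₂ + ½mv² ⇒ v = √(2g(h₁−h₂)) = √(2·12.0·18.0106) = 20.7907 m/s = 68.21 ft/s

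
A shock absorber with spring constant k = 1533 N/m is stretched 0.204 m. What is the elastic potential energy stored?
PE = ½kx² = ½(1533)(0.204)² = 31.9 J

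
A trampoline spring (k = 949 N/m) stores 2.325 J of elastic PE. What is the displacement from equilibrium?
x = √(2·PE/k) = √(2·2.325/949) = 0.07 m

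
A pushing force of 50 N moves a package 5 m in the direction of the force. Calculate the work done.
W = F·d = (50)(5) = 250.0 J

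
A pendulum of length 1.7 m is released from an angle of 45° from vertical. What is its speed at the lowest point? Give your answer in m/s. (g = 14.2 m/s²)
h = L(1 − cosθ) = 1.7(1 − cos45°) = 0.497918 m
v = √(2gh) = √(2·14.2·0.497918) = 3.76 m/s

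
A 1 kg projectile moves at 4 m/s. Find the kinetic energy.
KE = ½mv² = ½(1)(4)² = 8.0 J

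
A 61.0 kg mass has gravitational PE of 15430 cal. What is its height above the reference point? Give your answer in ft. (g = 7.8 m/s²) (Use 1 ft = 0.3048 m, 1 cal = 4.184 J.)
Convert to SI: m = 61.0 kg, PE = 64559.1 J
h = PE/(mg) = 64559.1/(61.0·7.8) = 135.685 m = 445.2 ft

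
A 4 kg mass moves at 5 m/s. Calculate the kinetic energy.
KE = ½mv² = ½(4)(5)² = 50.0 J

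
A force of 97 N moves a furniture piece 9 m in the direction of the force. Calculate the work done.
W = F·d = (97)(9) = 873.0 J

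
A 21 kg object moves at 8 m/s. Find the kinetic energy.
KE = ½mv² = ½(21)(8)² = 672.0 J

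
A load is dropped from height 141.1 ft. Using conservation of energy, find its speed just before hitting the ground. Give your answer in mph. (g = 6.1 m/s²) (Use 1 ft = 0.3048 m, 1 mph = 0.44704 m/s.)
Convert to SI: h = 43.0073 m
mgh = ½mv² ⇒ v = √(2gh) = √(2·6.1·43.0073) = 22.9061 m/s = 51.24 mph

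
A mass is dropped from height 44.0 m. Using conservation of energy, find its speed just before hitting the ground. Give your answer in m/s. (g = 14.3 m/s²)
mgh = ½mv² ⇒ v = √(2gh) = √(2·14.3·44.0) = 35.47 m/s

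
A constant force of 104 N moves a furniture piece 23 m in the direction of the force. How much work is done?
W = F·d = (104)(23) = 2392 J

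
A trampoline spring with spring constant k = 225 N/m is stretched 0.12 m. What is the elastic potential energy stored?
PE = ½kx² = ½(225)(0.12)² = 1.62 J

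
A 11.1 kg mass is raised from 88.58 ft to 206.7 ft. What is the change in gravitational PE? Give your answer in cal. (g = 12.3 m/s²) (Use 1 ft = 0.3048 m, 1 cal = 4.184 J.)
Convert to SI: m = 11.1 kg, Δh = 36.003 m
ΔPE = mgΔh = (11.1)(12.3)(36.003) = 4915.49 J = 1175 cal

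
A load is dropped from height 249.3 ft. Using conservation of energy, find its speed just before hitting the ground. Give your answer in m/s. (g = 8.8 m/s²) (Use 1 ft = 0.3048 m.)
Convert to SI: h = 75.9866 m
mgh = ½mv² ⇒ v = √(2gh) = √(2·8.8·75.9866) = 36.57 m/s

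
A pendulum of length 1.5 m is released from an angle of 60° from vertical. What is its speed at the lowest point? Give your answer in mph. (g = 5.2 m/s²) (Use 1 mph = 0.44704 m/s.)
h = L(1 − cosθ) = 1.5(1 − cos60°) = 0.75 m
v = √(2gh) = √(2·5.2·0.75) = 2.79285 m/s = 6.247 mph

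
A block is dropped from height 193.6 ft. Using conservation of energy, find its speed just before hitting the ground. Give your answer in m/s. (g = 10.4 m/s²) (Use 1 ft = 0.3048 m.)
Convert to SI: h = 59.0093 m
mgh = ½mv² ⇒ v = √(2gh) = √(2·10.4·59.0093) = 35.03 m/s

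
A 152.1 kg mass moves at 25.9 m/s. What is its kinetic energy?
KE = ½mv² = ½(152.1)(25.9)² = 51020 J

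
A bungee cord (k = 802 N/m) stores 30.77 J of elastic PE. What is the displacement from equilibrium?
x = √(2·PE/k) = √(2·30.77/802) = 0.277 m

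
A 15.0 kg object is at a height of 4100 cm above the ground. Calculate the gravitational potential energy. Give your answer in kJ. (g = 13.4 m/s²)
Convert to SI: m = 15.0 kg, h = 41.0 m
PE = mgh = (15.0)(13.4)(41.0) = 8241.0 J = 8.241 kJ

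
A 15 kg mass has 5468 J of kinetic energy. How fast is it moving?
v = √(2·KE/m) = √(2·5468/15) = 27.0 m/s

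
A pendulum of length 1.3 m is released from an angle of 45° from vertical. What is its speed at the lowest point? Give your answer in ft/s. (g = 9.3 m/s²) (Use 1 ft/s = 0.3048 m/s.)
h = L(1 − cosθ) = 1.3(1 − cos45°) = 0.380761 m
v = √(2gh) = √(2·9.3·0.380761) = 2.66123 m/s = 8.731 ft/s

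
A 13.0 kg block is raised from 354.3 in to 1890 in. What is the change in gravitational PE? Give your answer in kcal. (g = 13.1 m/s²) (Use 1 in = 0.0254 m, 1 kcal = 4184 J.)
Convert to SI: m = 13.0 kg, Δh = 39.0068 m
ΔPE = mgΔh = (13.0)(13.1)(39.0068) = 6642.85 J = 1.588 kcal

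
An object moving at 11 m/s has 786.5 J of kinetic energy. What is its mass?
m = 2·KE/v² = 2·786.5/(11)² = 13.0 kg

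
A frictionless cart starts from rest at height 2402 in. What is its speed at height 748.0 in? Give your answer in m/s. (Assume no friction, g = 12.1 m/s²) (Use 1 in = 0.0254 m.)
Convert to SI: h₁−h₂ = 42.0116 m
mgh₁ = mgh₂ + ½mv² ⇒ v = √(2g(h₁−h₂)) = √(2·12.1·42.0116) = 31.89 m/s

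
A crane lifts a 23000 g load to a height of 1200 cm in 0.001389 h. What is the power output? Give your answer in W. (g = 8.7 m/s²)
Convert to SI: m = 23.0 kg, h = 12.0 m, t = 5.0004 s
P = mgh/t = (23.0)(8.7)(12.0)/5.0004 = 480.2 W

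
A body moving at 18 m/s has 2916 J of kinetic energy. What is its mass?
m = 2·KE/v² = 2·2916/(18)² = 18.0 kg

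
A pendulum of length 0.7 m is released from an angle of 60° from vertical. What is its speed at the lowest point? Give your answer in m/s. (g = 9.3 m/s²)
h = L(1 − cosθ) = 0.7(1 − cos60°) = 0.35 m
v = √(2gh) = √(2·9.3·0.35) = 2.551 m/s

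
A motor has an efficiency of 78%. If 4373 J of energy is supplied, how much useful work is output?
W_out = η·W_in = 0.78·4373 = 3410.94 J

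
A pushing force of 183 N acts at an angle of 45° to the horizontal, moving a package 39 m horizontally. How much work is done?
W = F·d·cosθ = (183)(39)cos(45°) = 5047 J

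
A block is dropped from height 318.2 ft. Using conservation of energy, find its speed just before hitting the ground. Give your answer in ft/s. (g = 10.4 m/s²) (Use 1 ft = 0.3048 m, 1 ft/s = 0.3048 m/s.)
Convert to SI: h = 96.9874 m
mgh = ½mv² ⇒ v = √(2gh) = √(2·10.4·96.9874) = 44.9148 m/s = 147.4 ft/s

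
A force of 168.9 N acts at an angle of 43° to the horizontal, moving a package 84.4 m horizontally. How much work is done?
W = F·d·cosθ = (168.9)(84.4)cos(43°) = 10430 J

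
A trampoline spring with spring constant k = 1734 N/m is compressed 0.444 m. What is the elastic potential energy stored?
PE = ½kx² = ½(1734)(0.444)² = 170.9 J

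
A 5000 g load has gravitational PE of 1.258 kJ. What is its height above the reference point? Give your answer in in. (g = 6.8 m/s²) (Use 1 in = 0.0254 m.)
Convert to SI: m = 5.0 kg, PE = 1258.0 J
h = PE/(mg) = 1258.0/(5.0·6.8) = 37.0 m = 1457 in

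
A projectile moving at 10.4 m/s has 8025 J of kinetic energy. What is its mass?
m = 2·KE/v² = 2·8025/(10.4)² = 148.4 kg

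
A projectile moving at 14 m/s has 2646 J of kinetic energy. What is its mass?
m = 2·KE/v² = 2·2646/(14)² = 27.0 kg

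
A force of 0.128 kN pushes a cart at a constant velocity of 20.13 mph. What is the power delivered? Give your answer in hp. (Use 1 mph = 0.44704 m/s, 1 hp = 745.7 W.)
Convert to SI: F = 128.0 N, v = 8.99892 m/s
P = Fv = (128.0)(8.99892) = 1151.86 W = 1.545 hp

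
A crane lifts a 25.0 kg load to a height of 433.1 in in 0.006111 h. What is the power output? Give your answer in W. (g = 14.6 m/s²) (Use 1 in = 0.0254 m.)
Convert to SI: m = 25.0 kg, h = 11.0007 m, t = 21.9996 s
P = mgh/t = (25.0)(14.6)(11.0007)/21.9996 = 182.5 W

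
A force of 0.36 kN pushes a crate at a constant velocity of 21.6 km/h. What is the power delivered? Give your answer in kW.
Convert to SI: F = 360.0 N, v = 6.0 m/s
P = Fv = (360.0)(6.0) = 2160.0 W = 2.16 kW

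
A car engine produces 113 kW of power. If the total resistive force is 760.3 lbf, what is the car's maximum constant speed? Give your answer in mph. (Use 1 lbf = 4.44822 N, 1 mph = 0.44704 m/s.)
Convert to SI: F = 3381.98 N
P = Fv ⇒ v = P/F = 113000 W/3381.98 N = 33.4124 m/s = 74.74 mph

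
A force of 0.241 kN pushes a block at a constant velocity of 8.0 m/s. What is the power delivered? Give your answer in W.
Convert to SI: F = 241.0 N, v = 8.0 m/s
P = Fv = (241.0)(8.0) = 1928 W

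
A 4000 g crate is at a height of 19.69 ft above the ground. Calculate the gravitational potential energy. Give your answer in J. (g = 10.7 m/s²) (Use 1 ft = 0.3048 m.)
Convert to SI: m = 4.0 kg, h = 6.00151 m
PE = mgh = (4.0)(10.7)(6.00151) = 256.9 J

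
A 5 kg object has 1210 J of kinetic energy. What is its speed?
v = √(2·KE/m) = √(2·1210/5) = 22.0 m/s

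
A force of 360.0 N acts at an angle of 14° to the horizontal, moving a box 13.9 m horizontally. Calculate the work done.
W = F·d·cosθ = (360.0)(13.9)cos(14°) = 4855 J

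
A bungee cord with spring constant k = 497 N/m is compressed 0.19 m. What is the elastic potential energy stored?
PE = ½kx² = ½(497)(0.19)² = 8.971 J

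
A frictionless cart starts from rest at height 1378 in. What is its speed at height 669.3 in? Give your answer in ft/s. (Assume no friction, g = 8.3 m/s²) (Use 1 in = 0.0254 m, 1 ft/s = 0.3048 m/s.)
Convert to SI: h₁−h₂ = 18.001 m
mgh₁ = mgh₂ + ½mv² ⇒ v = √(2g(h₁−h₂)) = √(2·8.3·18.001) = 17.2863 m/s = 56.71 ft/s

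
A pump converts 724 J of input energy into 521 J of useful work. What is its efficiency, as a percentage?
η = W_out/W_in = 521/724 = 71.96%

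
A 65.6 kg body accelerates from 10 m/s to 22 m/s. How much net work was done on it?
W = ΔKE = ½m(v₂² − v₁²) = ½(65.6)(22² − 10²) = 12595.2 J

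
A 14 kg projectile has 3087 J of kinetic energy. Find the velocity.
v = √(2·KE/m) = √(2·3087/14) = 21.0 m/s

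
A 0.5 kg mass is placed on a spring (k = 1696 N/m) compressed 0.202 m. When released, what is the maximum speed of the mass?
½kx² = ½mv² ⇒ v = x√(k/m) = (0.202)√(1696/0.5) = 11.76 m/s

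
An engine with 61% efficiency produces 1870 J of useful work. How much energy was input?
W_in = W_out/η = 1870/0.61 = 3066 J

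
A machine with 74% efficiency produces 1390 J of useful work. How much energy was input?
W_in = W_out/η = 1390/0.74 = 1878 J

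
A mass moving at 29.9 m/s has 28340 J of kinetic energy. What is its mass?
m = 2·KE/v² = 2·28340/(29.9)² = 63.4 kg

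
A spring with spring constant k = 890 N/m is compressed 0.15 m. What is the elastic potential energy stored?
PE = ½kx² = ½(890)(0.15)² = 10.01 J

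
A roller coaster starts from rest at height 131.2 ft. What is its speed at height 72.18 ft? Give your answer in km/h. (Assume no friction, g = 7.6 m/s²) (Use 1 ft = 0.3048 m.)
Convert to SI: h₁−h₂ = 17.9893 m
mgh₁ = mgh₂ + ½mv² ⇒ v = √(2g(h₁−h₂)) = √(2·7.6·17.9893) = 16.5359 m/s = 59.53 km/h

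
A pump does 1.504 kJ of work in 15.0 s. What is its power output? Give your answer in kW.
Convert to SI: W = 1504.0 J, t = 15.0 s
P = W/t = 1504.0/15.0 = 100.267 W = 0.1003 kW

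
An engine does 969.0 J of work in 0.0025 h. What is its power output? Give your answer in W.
Convert to SI: W = 969.0 J, t = 9.0 s
P = W/t = 969.0/9.0 = 107.7 W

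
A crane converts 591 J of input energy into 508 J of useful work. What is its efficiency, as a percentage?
η = W_out/W_in = 508/591 = 85.96%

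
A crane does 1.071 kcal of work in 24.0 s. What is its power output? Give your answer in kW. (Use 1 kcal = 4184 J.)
Convert to SI: W = 4481.06 J, t = 24.0 s
P = W/t = 4481.06/24.0 = 186.711 W = 0.1867 kW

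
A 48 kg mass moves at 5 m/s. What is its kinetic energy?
KE = ½mv² = ½(48)(5)² = 600.0 J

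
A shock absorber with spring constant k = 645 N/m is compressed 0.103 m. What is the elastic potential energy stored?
PE = ½kx² = ½(645)(0.103)² = 3.421 J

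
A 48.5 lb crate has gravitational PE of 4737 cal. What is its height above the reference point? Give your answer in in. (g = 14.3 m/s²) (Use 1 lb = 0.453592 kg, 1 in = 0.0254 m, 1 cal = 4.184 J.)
Convert to SI: m = 21.9992 kg, PE = 19819.6 J
h = PE/(mg) = 19819.6/(21.9992·14.3) = 63.0016 m = 2480 in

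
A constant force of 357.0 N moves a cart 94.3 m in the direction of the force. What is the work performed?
W = F·d = (357.0)(94.3) = 33670 J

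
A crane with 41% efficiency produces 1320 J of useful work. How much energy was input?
W_in = W_out/η = 1320/0.41 = 3220 J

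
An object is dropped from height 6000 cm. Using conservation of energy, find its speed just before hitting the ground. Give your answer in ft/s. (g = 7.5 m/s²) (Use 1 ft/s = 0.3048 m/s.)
Convert to SI: h = 60.0 m
mgh = ½mv² ⇒ v = √(2gh) = √(2·7.5·60.0) = 30.0 m/s = 98.43 ft/s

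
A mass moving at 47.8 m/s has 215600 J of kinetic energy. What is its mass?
m = 2·KE/v² = 2·215600/(47.8)² = 188.7 kg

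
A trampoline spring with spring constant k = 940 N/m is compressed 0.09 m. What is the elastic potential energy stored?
PE = ½kx² = ½(940)(0.09)² = 3.807 J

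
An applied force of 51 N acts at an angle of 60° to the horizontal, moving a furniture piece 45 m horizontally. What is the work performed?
W = F·d·cosθ = (51)(45)cos(60°) = 1148 J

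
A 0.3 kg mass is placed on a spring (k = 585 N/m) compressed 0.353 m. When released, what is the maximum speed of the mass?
½kx² = ½mv² ⇒ v = x√(k/m) = (0.353)√(585/0.3) = 15.59 m/s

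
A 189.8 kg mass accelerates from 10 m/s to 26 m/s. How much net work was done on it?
W = ΔKE = ½m(v₂² − v₁²) = ½(189.8)(26² − 10²) = 54662.4 J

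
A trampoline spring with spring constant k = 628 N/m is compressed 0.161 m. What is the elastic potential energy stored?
PE = ½kx² = ½(628)(0.161)² = 8.139 J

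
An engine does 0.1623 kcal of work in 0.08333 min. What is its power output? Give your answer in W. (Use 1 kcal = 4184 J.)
Convert to SI: W = 679.063 J, t = 4.9998 s
P = W/t = 679.063/4.9998 = 135.8 W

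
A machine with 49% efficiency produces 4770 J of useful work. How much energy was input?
W_in = W_out/η = 4770/0.49 = 9735 J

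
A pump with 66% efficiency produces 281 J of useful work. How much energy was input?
W_in = W_out/η = 281/0.66 = 425.8 J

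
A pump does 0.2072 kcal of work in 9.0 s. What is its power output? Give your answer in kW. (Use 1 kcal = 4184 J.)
Convert to SI: W = 866.925 J, t = 9.0 s
P = W/t = 866.925/9.0 = 96.32498 W = 0.09632 kW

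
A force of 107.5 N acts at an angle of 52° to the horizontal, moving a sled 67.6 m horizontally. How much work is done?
W = F·d·cosθ = (107.5)(67.6)cos(52°) = 4474 J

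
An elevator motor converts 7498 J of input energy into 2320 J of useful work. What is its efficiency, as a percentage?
η = W_out/W_in = 2320/7498 = 30.94%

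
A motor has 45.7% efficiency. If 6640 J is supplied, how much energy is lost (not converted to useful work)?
W_lost = W_in(1 − η) = 6640·(1 − 0.457) = 3606 J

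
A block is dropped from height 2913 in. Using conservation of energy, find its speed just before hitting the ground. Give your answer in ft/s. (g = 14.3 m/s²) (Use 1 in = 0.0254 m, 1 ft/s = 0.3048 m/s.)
Convert to SI: h = 73.9902 m
mgh = ½mv² ⇒ v = √(2gh) = √(2·14.3·73.9902) = 46.0013 m/s = 150.9 ft/s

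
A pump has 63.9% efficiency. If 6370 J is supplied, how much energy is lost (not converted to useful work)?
W_lost = W_in(1 − η) = 6370·(1 − 0.639) = 2300 J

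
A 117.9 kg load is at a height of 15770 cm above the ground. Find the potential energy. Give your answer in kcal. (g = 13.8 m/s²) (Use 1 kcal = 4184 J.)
Convert to SI: m = 117.9 kg, h = 157.7 m
PE = mgh = (117.9)(13.8)(157.7) = 256581 J = 61.32 kcal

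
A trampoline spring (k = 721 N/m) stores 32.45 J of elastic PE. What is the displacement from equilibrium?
x = √(2·PE/k) = √(2·32.45/721) = 0.3 m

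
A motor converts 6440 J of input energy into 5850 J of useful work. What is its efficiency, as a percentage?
η = W_out/W_in = 5850/6440 = 90.84%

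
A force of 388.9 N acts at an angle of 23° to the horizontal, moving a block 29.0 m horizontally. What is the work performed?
W = F·d·cosθ = (388.9)(29.0)cos(23°) = 10380 J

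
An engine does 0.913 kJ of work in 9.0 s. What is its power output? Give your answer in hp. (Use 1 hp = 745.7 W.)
Convert to SI: W = 913.0 J, t = 9.0 s
P = W/t = 913.0/9.0 = 101.444 W = 0.136 hp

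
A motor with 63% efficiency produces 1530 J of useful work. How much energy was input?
W_in = W_out/η = 1530/0.63 = 2429 J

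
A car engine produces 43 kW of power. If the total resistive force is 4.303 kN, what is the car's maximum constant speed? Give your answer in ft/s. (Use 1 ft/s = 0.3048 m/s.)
Convert to SI: F = 4303.0 N
P = Fv ⇒ v = P/F = 43000 W/4303.0 N = 9.99303 m/s = 32.79 ft/s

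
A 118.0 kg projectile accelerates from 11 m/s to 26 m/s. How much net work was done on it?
W = ΔKE = ½m(v₂² − v₁²) = ½(118.0)(26² − 11²) = 32745.0 J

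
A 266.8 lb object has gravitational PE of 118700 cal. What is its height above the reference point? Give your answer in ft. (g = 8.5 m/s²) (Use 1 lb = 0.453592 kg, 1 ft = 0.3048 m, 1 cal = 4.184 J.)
Convert to SI: m = 121.018 kg, PE = 496641 J
h = PE/(mg) = 496641/(121.018·8.5) = 482.806 m = 1584 ft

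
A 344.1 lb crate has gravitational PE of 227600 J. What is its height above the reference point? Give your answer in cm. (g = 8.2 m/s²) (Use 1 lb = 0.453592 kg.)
Convert to SI: m = 156.081 kg, PE = 227600 J
h = PE/(mg) = 227600/(156.081·8.2) = 177.831 m = 17780 cm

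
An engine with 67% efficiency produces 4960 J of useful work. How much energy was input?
W_in = W_out/η = 4960/0.67 = 7403 J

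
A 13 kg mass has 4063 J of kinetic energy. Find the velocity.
v = √(2·KE/m) = √(2·4063/13) = 25.0 m/s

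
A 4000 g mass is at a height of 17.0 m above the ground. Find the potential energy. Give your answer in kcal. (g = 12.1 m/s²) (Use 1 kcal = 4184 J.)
Convert to SI: m = 4.0 kg, h = 17.0 m
PE = mgh = (4.0)(12.1)(17.0) = 822.8 J = 0.1967 kcal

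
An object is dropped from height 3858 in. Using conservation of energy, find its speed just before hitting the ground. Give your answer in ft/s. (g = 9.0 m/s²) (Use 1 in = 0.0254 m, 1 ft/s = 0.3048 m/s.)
Convert to SI: h = 97.9932 m
mgh = ½mv² ⇒ v = √(2gh) = √(2·9.0·97.9932) = 41.9985 m/s = 137.8 ft/s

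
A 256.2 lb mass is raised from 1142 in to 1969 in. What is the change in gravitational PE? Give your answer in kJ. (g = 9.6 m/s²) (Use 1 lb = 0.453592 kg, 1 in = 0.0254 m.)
Convert to SI: m = 116.21 kg, Δh = 21.0058 m
ΔPE = mgΔh = (116.21)(9.6)(21.0058) = 23434.5 J = 23.43 kJ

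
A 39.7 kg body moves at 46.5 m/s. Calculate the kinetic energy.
KE = ½mv² = ½(39.7)(46.5)² = 42920 J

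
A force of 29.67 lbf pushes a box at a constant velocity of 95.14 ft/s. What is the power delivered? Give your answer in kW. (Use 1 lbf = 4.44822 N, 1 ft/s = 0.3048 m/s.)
Convert to SI: F = 131.979 N, v = 28.9987 m/s
P = Fv = (131.979)(28.9987) = 3827.21 W = 3.827 kW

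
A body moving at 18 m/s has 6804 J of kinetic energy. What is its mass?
m = 2·KE/v² = 2·6804/(18)² = 42.0 kg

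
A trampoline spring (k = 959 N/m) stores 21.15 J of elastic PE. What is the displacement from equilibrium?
x = √(2·PE/k) = √(2·21.15/959) = 0.21 m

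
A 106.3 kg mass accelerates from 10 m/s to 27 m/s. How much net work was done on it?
W = ΔKE = ½m(v₂² − v₁²) = ½(106.3)(27² − 10²) = 33431.35 J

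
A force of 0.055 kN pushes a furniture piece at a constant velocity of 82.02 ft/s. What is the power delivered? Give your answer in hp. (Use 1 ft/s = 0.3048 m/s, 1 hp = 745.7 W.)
Convert to SI: F = 55.0 N, v = 24.9997 m/s
P = Fv = (55.0)(24.9997) = 1374.98 W = 1.844 hp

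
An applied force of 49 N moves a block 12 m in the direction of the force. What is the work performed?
W = F·d = (49)(12) = 588.0 J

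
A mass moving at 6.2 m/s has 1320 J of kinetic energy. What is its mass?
m = 2·KE/v² = 2·1320/(6.2)² = 68.68 kg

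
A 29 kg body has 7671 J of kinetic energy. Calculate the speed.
v = √(2·KE/m) = √(2·7671/29) = 23.0 m/s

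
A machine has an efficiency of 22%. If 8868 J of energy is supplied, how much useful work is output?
W_out = η·W_in = 0.22·8868 = 1950.96 J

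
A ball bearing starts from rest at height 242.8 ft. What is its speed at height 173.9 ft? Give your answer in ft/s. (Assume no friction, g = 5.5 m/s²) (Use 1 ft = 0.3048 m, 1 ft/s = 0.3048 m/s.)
Convert to SI: h₁−h₂ = 21.0007 m
mgh₁ = mgh₂ + ½mv² ⇒ v = √(2g(h₁−h₂)) = √(2·5.5·21.0007) = 15.1989 m/s = 49.87 ft/s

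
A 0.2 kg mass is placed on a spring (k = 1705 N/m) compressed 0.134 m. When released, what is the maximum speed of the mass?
½kx² = ½mv² ⇒ v = x√(k/m) = (0.134)√(1705/0.2) = 12.37 m/s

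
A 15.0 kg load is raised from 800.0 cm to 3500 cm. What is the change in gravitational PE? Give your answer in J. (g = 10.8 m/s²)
Convert to SI: m = 15.0 kg, Δh = 27.0 m
ΔPE = mgΔh = (15.0)(10.8)(27.0) = 4374 J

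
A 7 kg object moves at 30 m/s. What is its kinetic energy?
KE = ½mv² = ½(7)(30)² = 3150.0 J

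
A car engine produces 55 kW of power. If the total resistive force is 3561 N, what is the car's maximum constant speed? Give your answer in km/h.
P = Fv ⇒ v = P/F = 55000 W/3561.0 N = 15.4451 m/s = 55.6 km/h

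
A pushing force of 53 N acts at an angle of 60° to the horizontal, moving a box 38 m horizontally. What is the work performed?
W = F·d·cosθ = (53)(38)cos(60°) = 1007 J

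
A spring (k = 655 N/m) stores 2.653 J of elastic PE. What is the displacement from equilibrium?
x = √(2·PE/k) = √(2·2.653/655) = 0.09 m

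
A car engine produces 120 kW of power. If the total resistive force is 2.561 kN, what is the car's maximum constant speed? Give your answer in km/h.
Convert to SI: F = 2561.0 N
P = Fv ⇒ v = P/F = 120000 W/2561.0 N = 46.8567 m/s = 168.7 km/h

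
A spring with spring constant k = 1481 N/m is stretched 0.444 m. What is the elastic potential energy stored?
PE = ½kx² = ½(1481)(0.444)² = 146.0 J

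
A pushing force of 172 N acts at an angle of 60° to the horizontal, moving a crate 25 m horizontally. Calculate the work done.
W = F·d·cosθ = (172)(25)cos(60°) = 2150 J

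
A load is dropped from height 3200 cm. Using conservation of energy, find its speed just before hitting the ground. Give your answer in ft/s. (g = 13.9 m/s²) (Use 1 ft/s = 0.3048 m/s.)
Convert to SI: h = 32.0 m
mgh = ½mv² ⇒ v = √(2gh) = √(2·13.9·32.0) = 29.8262 m/s = 97.85 ft/s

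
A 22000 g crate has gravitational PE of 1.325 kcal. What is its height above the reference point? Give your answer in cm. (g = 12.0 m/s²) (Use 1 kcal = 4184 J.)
Convert to SI: m = 22.0 kg, PE = 5543.8 J
h = PE/(mg) = 5543.8/(22.0·12.0) = 20.9992 m = 2100 cm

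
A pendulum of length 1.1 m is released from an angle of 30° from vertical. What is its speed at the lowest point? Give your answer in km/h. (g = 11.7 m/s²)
h = L(1 − cosθ) = 1.1(1 − cos30°) = 0.147372 m
v = √(2gh) = √(2·11.7·0.147372) = 1.85702 m/s = 6.685 km/h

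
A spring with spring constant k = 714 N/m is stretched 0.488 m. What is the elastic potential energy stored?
PE = ½kx² = ½(714)(0.488)² = 85.02 J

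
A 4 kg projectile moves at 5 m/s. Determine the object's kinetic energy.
KE = ½mv² = ½(4)(5)² = 50.0 J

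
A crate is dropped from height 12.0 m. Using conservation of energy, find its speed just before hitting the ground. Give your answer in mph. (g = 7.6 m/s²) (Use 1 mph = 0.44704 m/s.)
mgh = ½mv² ⇒ v = √(2gh) = √(2·7.6·12.0) = 13.5056 m/s = 30.21 mph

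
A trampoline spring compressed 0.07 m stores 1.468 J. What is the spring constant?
k = 2·PE/x² = 2·1.468/(0.07)² = 599.2 N/m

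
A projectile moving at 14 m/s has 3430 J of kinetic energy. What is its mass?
m = 2·KE/v² = 2·3430/(14)² = 35.0 kg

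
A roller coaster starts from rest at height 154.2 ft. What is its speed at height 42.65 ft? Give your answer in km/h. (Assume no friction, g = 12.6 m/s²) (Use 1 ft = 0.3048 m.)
Convert to SI: h₁−h₂ = 34.0004 m
mgh₁ = mgh₂ + ½mv² ⇒ v = √(2g(h₁−h₂)) = √(2·12.6·34.0004) = 29.2713 m/s = 105.4 km/h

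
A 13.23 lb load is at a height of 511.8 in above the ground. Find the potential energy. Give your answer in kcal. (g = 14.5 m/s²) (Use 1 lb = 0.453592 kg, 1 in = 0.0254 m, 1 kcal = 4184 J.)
Convert to SI: m = 6.00102 kg, h = 12.9997 m
PE = mgh = (6.00102)(14.5)(12.9997) = 1131.17 J = 0.2704 kcal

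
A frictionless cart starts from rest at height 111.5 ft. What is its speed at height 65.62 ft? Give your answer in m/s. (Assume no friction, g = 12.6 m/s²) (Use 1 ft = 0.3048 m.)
Convert to SI: h₁−h₂ = 13.9842 m
mgh₁ = mgh₂ + ½mv² ⇒ v = √(2g(h₁−h₂)) = √(2·12.6·13.9842) = 18.77 m/s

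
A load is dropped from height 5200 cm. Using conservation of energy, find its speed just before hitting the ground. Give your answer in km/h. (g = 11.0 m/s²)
Convert to SI: h = 52.0 m
mgh = ½mv² ⇒ v = √(2gh) = √(2·11.0·52.0) = 33.8231 m/s = 121.8 km/h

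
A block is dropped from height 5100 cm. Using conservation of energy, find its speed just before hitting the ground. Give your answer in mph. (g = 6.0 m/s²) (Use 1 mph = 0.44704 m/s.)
Convert to SI: h = 51.0 m
mgh = ½mv² ⇒ v = √(2gh) = √(2·6.0·51.0) = 24.7386 m/s = 55.34 mph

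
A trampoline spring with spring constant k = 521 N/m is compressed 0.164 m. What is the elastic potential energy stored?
PE = ½kx² = ½(521)(0.164)² = 7.006 J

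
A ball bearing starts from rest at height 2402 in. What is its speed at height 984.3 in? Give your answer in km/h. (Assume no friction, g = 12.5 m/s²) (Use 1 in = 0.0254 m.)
Convert to SI: h₁−h₂ = 36.0096 m
mgh₁ = mgh₂ + ½mv² ⇒ v = √(2g(h₁−h₂)) = √(2·12.5·36.0096) = 30.004 m/s = 108.0 km/h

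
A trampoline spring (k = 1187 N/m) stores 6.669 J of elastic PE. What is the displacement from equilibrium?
x = √(2·PE/k) = √(2·6.669/1187) = 0.106 m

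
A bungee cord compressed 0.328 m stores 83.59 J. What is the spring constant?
k = 2·PE/x² = 2·83.59/(0.328)² = 1554 N/m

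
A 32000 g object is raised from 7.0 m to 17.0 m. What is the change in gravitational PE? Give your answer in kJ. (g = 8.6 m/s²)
Convert to SI: m = 32.0 kg, Δh = 10.0 m
ΔPE = mgΔh = (32.0)(8.6)(10.0) = 2752.0 J = 2.752 kJ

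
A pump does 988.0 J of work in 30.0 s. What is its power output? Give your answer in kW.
P = W/t = 988.0/30.0 = 32.9333 W = 0.03293 kW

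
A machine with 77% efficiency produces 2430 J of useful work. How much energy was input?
W_in = W_out/η = 2430/0.77 = 3156 J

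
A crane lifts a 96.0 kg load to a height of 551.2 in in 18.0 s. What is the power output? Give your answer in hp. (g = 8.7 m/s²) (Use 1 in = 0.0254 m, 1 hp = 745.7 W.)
Convert to SI: m = 96.0 kg, h = 14.0005 m, t = 18.0 s
P = mgh/t = (96.0)(8.7)(14.0005)/18.0 = 649.622 W = 0.8712 hp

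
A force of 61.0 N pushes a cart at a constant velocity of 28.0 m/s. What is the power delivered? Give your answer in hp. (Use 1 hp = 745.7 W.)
P = Fv = (61.0)(28.0) = 1708.0 W = 2.29 hp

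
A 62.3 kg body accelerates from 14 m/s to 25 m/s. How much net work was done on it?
W = ΔKE = ½m(v₂² − v₁²) = ½(62.3)(25² − 14²) = 13363.35 J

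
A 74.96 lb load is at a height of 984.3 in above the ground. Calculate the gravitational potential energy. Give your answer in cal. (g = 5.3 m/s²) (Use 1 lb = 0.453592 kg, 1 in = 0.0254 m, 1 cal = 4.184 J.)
Convert to SI: m = 34.0013 kg, h = 25.0012 m
PE = mgh = (34.0013)(5.3)(25.0012) = 4505.39 J = 1077 cal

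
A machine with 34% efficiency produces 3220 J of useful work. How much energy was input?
W_in = W_out/η = 3220/0.34 = 9471 J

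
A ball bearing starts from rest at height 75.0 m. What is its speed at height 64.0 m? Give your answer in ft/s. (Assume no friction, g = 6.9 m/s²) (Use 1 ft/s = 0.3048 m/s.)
mgh₁ = mgh₂ + ½mv² ⇒ v = √(2g(h₁−h₂)) = √(2·6.9·11.0) = 12.3207 m/s = 40.42 ft/s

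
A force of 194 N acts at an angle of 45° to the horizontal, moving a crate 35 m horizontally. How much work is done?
W = F·d·cosθ = (194)(35)cos(45°) = 4801 J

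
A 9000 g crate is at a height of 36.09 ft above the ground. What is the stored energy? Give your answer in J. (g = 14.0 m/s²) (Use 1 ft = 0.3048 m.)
Convert to SI: m = 9.0 kg, h = 11.0002 m
PE = mgh = (9.0)(14.0)(11.0002) = 1386 J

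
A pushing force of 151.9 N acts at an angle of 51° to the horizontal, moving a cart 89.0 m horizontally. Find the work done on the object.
W = F·d·cosθ = (151.9)(89.0)cos(51°) = 8508 J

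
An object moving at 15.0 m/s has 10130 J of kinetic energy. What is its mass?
m = 2·KE/v² = 2·10130/(15.0)² = 90.04 kg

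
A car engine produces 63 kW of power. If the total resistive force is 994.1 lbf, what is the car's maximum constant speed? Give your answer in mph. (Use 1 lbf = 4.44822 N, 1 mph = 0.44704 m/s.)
Convert to SI: F = 4421.98 N
P = Fv ⇒ v = P/F = 63000 W/4421.98 N = 14.247 m/s = 31.87 mph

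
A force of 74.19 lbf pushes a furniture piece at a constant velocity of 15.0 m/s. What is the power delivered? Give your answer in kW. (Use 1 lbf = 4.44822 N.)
Convert to SI: F = 330.013 N, v = 15.0 m/s
P = Fv = (330.013)(15.0) = 4950.2 W = 4.95 kW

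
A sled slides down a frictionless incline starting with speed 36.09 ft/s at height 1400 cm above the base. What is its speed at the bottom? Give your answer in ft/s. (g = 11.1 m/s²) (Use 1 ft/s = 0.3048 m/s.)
Convert to SI: v₀ = 11.0002 m/s, h = 14.0 m
½mv₀² + mgh = ½mv² ⇒ v = √(v₀² + 2gh) = √(11.0002² + 2·11.1·14.0) = 20.7799 m/s = 68.18 ft/s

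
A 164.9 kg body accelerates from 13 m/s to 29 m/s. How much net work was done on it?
W = ΔKE = ½m(v₂² − v₁²) = ½(164.9)(29² − 13²) = 55406.4 J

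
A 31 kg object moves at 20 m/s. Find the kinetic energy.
KE = ½mv² = ½(31)(20)² = 6200.0 J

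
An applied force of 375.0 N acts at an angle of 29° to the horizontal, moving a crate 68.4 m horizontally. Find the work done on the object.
W = F·d·cosθ = (375.0)(68.4)cos(29°) = 22430 J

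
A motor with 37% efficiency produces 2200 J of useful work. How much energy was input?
W_in = W_out/η = 2200/0.37 = 5946 J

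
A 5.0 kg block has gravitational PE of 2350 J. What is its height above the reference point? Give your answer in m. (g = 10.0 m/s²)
h = PE/(mg) = 2350.0/(5.0·10.0) = 47.0 m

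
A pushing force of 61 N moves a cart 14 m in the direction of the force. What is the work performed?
W = F·d = (61)(14) = 854.0 J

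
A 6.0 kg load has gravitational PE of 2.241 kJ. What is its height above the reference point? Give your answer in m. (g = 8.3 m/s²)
Convert to SI: m = 6.0 kg, PE = 2241.0 J
h = PE/(mg) = 2241.0/(6.0·8.3) = 45.0 m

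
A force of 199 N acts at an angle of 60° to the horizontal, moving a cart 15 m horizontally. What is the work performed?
W = F·d·cosθ = (199)(15)cos(60°) = 1493 J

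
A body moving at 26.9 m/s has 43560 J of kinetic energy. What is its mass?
m = 2·KE/v² = 2·43560/(26.9)² = 120.4 kg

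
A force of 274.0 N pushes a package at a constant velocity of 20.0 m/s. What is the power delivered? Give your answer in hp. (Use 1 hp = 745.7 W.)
P = Fv = (274.0)(20.0) = 5480.0 W = 7.349 hp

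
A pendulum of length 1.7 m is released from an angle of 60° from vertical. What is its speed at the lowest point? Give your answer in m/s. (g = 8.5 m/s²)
h = L(1 − cosθ) = 1.7(1 − cos60°) = 0.85 m
v = √(2gh) = √(2·8.5·0.85) = 3.801 m/s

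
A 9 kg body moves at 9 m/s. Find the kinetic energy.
KE = ½mv² = ½(9)(9)² = 364.5 J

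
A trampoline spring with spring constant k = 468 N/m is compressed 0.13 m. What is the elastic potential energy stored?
PE = ½kx² = ½(468)(0.13)² = 3.955 J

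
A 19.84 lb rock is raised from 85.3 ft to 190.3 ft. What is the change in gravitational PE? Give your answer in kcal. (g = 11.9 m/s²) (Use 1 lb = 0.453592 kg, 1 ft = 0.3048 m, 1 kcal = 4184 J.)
Convert to SI: m = 8.99927 kg, Δh = 32.004 m
ΔPE = mgΔh = (8.99927)(11.9)(32.004) = 3427.35 J = 0.8192 kcal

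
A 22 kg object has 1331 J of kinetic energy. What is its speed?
v = √(2·KE/m) = √(2·1331/22) = 11.0 m/s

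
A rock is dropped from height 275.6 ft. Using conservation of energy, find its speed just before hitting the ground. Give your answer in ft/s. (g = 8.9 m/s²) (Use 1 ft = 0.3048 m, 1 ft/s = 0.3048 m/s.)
Convert to SI: h = 84.0029 m
mgh = ½mv² ⇒ v = √(2gh) = √(2·8.9·84.0029) = 38.6685 m/s = 126.9 ft/s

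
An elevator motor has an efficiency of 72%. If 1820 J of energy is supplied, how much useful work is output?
W_out = η·W_in = 0.72·1820 = 1310.4 J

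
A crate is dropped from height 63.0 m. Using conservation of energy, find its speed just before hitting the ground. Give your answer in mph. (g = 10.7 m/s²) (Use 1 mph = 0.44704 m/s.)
mgh = ½mv² ⇒ v = √(2gh) = √(2·10.7·63.0) = 36.7178 m/s = 82.14 mph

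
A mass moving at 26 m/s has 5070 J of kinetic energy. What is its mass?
m = 2·KE/v² = 2·5070/(26)² = 15.0 kg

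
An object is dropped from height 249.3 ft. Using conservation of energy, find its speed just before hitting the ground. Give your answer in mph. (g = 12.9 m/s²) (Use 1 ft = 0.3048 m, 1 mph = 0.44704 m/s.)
Convert to SI: h = 75.9866 m
mgh = ½mv² ⇒ v = √(2gh) = √(2·12.9·75.9866) = 44.277 m/s = 99.04 mph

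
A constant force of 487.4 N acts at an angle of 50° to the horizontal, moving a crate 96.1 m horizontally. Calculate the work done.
W = F·d·cosθ = (487.4)(96.1)cos(50°) = 30110 J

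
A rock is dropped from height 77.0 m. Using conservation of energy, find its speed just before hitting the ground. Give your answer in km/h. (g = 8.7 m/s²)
mgh = ½mv² ⇒ v = √(2gh) = √(2·8.7·77.0) = 36.6033 m/s = 131.8 km/h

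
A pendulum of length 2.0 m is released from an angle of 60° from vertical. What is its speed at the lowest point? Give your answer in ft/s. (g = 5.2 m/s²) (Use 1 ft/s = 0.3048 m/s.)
h = L(1 − cosθ) = 2.0(1 − cos60°) = 1.0 m
v = √(2gh) = √(2·5.2·1.0) = 3.2249 m/s = 10.58 ft/s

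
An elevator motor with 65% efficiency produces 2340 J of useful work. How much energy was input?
W_in = W_out/η = 2340/0.65 = 3600 J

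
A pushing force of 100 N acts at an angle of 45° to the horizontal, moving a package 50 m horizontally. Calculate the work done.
W = F·d·cosθ = (100)(50)cos(45°) = 3536 J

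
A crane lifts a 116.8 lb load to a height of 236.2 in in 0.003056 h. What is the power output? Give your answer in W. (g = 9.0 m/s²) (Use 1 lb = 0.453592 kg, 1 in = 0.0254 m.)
Convert to SI: m = 52.9795 kg, h = 5.99948 m, t = 11.0016 s
P = mgh/t = (52.9795)(9.0)(5.99948)/11.0016 = 260.0 W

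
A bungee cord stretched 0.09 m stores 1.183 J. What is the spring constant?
k = 2·PE/x² = 2·1.183/(0.09)² = 292.1 N/m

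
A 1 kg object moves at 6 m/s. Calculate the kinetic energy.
KE = ½mv² = ½(1)(6)² = 18.0 J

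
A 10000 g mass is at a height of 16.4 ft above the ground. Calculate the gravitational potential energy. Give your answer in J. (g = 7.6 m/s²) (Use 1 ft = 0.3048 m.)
Convert to SI: m = 10.0 kg, h = 4.99872 m
PE = mgh = (10.0)(7.6)(4.99872) = 379.9 J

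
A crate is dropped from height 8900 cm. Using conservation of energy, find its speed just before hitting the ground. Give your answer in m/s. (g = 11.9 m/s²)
Convert to SI: h = 89.0 m
mgh = ½mv² ⇒ v = √(2gh) = √(2·11.9·89.0) = 46.02 m/s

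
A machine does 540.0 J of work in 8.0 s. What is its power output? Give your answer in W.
P = W/t = 540.0/8.0 = 67.5 W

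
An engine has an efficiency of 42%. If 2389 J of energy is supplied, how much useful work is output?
W_out = η·W_in = 0.42·2389 = 1003.38 J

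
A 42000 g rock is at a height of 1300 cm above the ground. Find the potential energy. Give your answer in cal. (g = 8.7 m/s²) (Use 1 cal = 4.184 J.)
Convert to SI: m = 42.0 kg, h = 13.0 m
PE = mgh = (42.0)(8.7)(13.0) = 4750.2 J = 1135 cal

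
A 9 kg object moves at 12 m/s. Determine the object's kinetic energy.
KE = ½mv² = ½(9)(12)² = 648.0 J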